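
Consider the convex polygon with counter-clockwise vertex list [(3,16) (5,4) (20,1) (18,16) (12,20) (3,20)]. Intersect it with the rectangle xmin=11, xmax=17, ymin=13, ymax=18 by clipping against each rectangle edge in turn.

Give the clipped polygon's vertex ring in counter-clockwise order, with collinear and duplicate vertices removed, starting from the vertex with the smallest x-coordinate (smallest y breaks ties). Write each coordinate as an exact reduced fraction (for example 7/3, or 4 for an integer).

1. After x ≥ 11: [(11,14/5) (20,1) (18,16) (12,20) (11,20)]
2. After x ≤ 17: [(11,14/5) (17,8/5) (17,50/3) (12,20) (11,20)]
3. After y ≥ 13: [(11,13) (17,13) (17,50/3) (12,20) (11,20)]
4. After y ≤ 18: [(11,18) (11,13) (17,13) (17,50/3) (15,18)]
5. Canonical ring: [(11,13) (17,13) (17,50/3) (15,18) (11,18)]

Clipped polygon: [(11,13) (17,13) (17,50/3) (15,18) (11,18)]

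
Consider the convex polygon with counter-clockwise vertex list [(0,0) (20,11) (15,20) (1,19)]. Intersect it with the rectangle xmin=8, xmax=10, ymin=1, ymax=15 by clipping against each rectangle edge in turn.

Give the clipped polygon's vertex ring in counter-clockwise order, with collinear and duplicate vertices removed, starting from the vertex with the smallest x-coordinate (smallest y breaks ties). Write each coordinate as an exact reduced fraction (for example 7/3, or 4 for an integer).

Clipped polygon: [(8,22/5) (10,11/2) (10,15) (8,15)]

1. After x ≥ 8: [(8,22/5) (20,11) (15,20) (8,39/2)]
2. After x ≤ 10: [(8,22/5) (10,11/2) (10,275/14) (8,39/2)]
3. After y ≥ 1: [(8,22/5) (10,11/2) (10,275/14) (8,39/2)]
4. After y ≤ 15: [(8,15) (8,22/5) (10,11/2) (10,15)]
5. Canonical ring: [(8,22/5) (10,11/2) (10,15) (8,15)]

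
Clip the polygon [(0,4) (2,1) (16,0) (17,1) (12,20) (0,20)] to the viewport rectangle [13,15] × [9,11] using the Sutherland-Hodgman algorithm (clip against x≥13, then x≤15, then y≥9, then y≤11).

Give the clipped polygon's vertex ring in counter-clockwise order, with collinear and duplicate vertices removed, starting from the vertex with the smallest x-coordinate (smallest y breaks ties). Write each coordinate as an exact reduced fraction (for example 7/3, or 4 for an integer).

Clipped polygon: [(13,9) (283/19,9) (273/19,11) (13,11)]

1. After x ≥ 13: [(13,3/14) (16,0) (17,1) (13,81/5)]
2. After x ≤ 15: [(13,3/14) (15,1/14) (15,43/5) (13,81/5)]
3. After y ≥ 9: [(13,9) (283/19,9) (13,81/5)]
4. After y ≤ 11: [(13,11) (13,9) (283/19,9) (273/19,11)]
5. Canonical ring: [(13,9) (283/19,9) (273/19,11) (13,11)]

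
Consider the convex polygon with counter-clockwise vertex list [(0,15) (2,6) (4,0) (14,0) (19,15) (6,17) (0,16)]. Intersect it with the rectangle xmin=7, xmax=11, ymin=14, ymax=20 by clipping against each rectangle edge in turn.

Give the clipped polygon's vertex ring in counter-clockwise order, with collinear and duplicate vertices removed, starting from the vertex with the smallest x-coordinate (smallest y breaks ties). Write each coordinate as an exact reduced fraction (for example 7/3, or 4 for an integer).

1. After x ≥ 7: [(7,0) (14,0) (19,15) (7,219/13)]
2. After x ≤ 11: [(7,0) (11,0) (11,211/13) (7,219/13)]
3. After y ≥ 14: [(7,14) (11,14) (11,211/13) (7,219/13)]
4. After y ≤ 20: [(7,14) (11,14) (11,211/13) (7,219/13)]
5. Canonical ring: [(7,14) (11,14) (11,211/13) (7,219/13)]

Clipped polygon: [(7,14) (11,14) (11,211/13) (7,219/13)]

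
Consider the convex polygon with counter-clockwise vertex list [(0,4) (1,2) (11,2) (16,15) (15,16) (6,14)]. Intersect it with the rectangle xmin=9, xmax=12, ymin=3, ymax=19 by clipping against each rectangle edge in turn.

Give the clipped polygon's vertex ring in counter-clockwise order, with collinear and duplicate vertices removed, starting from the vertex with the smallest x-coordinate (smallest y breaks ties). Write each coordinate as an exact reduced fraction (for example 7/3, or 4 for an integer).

Clipped polygon: [(9,3) (148/13,3) (12,23/5) (12,46/3) (9,44/3)]

1. After x ≥ 9: [(9,2) (11,2) (16,15) (15,16) (9,44/3)]
2. After x ≤ 12: [(9,2) (11,2) (12,23/5) (12,46/3) (9,44/3)]
3. After y ≥ 3: [(9,3) (148/13,3) (12,23/5) (12,46/3) (9,44/3)]
4. After y ≤ 19: [(9,3) (148/13,3) (12,23/5) (12,46/3) (9,44/3)]
5. Canonical ring: [(9,3) (148/13,3) (12,23/5) (12,46/3) (9,44/3)]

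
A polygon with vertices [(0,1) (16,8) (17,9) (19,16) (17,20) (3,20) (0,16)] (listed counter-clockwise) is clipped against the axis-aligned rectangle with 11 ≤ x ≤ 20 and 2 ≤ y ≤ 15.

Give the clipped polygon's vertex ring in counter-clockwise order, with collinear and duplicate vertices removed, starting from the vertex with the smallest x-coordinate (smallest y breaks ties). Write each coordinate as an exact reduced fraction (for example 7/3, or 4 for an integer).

1. After x ≥ 11: [(11,93/16) (16,8) (17,9) (19,16) (17,20) (11,20)]
2. After x ≤ 20: [(11,93/16) (16,8) (17,9) (19,16) (17,20) (11,20)]
3. After y ≥ 2: [(11,93/16) (16,8) (17,9) (19,16) (17,20) (11,20)]
4. After y ≤ 15: [(11,15) (11,93/16) (16,8) (17,9) (131/7,15)]
5. Canonical ring: [(11,93/16) (16,8) (17,9) (131/7,15) (11,15)]

Clipped polygon: [(11,93/16) (16,8) (17,9) (131/7,15) (11,15)]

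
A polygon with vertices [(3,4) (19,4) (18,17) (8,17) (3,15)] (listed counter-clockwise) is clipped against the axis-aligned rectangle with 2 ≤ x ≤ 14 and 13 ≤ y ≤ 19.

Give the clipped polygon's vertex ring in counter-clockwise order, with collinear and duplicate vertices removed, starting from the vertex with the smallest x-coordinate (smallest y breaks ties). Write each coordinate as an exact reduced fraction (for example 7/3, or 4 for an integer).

Clipped polygon: [(3,13) (14,13) (14,17) (8,17) (3,15)]

1. After x ≥ 2: [(3,4) (19,4) (18,17) (8,17) (3,15)]
2. After x ≤ 14: [(3,4) (14,4) (14,17) (8,17) (3,15)]
3. After y ≥ 13: [(3,13) (14,13) (14,17) (8,17) (3,15)]
4. After y ≤ 19: [(3,13) (14,13) (14,17) (8,17) (3,15)]
5. Canonical ring: [(3,13) (14,13) (14,17) (8,17) (3,15)]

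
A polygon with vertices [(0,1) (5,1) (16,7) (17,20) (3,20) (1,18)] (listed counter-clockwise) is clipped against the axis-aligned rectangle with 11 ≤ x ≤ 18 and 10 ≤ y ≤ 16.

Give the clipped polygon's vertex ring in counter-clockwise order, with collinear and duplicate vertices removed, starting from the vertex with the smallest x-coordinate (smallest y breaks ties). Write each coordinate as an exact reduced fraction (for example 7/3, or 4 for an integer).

1. After x ≥ 11: [(11,47/11) (16,7) (17,20) (11,20)]
2. After x ≤ 18: [(11,47/11) (16,7) (17,20) (11,20)]
3. After y ≥ 10: [(11,10) (211/13,10) (17,20) (11,20)]
4. After y ≤ 16: [(11,16) (11,10) (211/13,10) (217/13,16)]
5. Canonical ring: [(11,10) (211/13,10) (217/13,16) (11,16)]

Clipped polygon: [(11,10) (211/13,10) (217/13,16) (11,16)]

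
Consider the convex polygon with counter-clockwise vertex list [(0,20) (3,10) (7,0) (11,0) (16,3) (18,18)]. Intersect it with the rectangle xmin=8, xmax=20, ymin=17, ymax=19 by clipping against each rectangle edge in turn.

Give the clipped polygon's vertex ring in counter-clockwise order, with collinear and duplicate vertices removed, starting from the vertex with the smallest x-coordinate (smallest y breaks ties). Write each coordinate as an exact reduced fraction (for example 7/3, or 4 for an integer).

1. After x ≥ 8: [(8,172/9) (8,0) (11,0) (16,3) (18,18)]
2. After x ≤ 20: [(8,172/9) (8,0) (11,0) (16,3) (18,18)]
3. After y ≥ 17: [(8,172/9) (8,17) (268/15,17) (18,18)]
4. After y ≤ 19: [(9,19) (8,19) (8,17) (268/15,17) (18,18)]
5. Canonical ring: [(8,17) (268/15,17) (18,18) (9,19) (8,19)]

Clipped polygon: [(8,17) (268/15,17) (18,18) (9,19) (8,19)]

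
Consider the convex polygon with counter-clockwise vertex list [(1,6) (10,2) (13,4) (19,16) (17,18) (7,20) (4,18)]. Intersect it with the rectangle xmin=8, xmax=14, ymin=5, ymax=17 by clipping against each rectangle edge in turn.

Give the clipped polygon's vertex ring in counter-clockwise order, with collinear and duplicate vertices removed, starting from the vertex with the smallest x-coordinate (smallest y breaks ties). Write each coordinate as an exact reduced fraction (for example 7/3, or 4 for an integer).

Clipped polygon: [(8,5) (27/2,5) (14,6) (14,17) (8,17)]

1. After x ≥ 8: [(8,26/9) (10,2) (13,4) (19,16) (17,18) (8,99/5)]
2. After x ≤ 14: [(8,26/9) (10,2) (13,4) (14,6) (14,93/5) (8,99/5)]
3. After y ≥ 5: [(8,5) (27/2,5) (14,6) (14,93/5) (8,99/5)]
4. After y ≤ 17: [(8,17) (8,5) (27/2,5) (14,6) (14,17)]
5. Canonical ring: [(8,5) (27/2,5) (14,6) (14,17) (8,17)]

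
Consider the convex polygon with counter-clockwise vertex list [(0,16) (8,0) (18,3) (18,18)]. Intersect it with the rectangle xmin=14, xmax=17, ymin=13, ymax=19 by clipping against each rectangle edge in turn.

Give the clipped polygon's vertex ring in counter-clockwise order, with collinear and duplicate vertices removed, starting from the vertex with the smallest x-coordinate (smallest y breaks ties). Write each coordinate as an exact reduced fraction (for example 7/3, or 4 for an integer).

1. After x ≥ 14: [(14,158/9) (14,9/5) (18,3) (18,18)]
2. After x ≤ 17: [(17,161/9) (14,158/9) (14,9/5) (17,27/10)]
3. After y ≥ 13: [(17,13) (17,161/9) (14,158/9) (14,13)]
4. After y ≤ 19: [(17,13) (17,161/9) (14,158/9) (14,13)]
5. Canonical ring: [(14,13) (17,13) (17,161/9) (14,158/9)]

Clipped polygon: [(14,13) (17,13) (17,161/9) (14,158/9)]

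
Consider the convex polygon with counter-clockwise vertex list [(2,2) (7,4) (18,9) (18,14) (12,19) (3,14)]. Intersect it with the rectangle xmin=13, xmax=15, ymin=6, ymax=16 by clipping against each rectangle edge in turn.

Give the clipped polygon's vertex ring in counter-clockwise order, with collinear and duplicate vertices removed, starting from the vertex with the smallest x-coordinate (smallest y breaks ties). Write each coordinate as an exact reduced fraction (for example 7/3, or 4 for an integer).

Clipped polygon: [(13,74/11) (15,84/11) (15,16) (13,16)]

1. After x ≥ 13: [(13,74/11) (18,9) (18,14) (13,109/6)]
2. After x ≤ 15: [(13,74/11) (15,84/11) (15,33/2) (13,109/6)]
3. After y ≥ 6: [(13,74/11) (15,84/11) (15,33/2) (13,109/6)]
4. After y ≤ 16: [(13,16) (13,74/11) (15,84/11) (15,16)]
5. Canonical ring: [(13,74/11) (15,84/11) (15,16) (13,16)]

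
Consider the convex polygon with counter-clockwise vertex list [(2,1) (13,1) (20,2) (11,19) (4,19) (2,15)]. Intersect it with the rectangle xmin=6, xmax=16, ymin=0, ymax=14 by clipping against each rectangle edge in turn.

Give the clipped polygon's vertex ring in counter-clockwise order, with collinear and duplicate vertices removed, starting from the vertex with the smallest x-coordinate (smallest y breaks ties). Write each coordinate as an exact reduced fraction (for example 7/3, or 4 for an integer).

Clipped polygon: [(6,1) (13,1) (16,10/7) (16,86/9) (232/17,14) (6,14)]

1. After x ≥ 6: [(6,1) (13,1) (20,2) (11,19) (6,19)]
2. After x ≤ 16: [(6,1) (13,1) (16,10/7) (16,86/9) (11,19) (6,19)]
3. After y ≥ 0: [(6,1) (13,1) (16,10/7) (16,86/9) (11,19) (6,19)]
4. After y ≤ 14: [(6,14) (6,1) (13,1) (16,10/7) (16,86/9) (232/17,14)]
5. Canonical ring: [(6,1) (13,1) (16,10/7) (16,86/9) (232/17,14) (6,14)]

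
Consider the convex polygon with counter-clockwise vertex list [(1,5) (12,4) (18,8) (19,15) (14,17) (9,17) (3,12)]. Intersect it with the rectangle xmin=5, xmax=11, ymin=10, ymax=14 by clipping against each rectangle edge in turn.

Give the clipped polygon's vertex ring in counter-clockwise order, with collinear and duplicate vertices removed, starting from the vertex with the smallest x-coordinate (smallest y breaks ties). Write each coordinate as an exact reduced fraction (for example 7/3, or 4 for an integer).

1. After x ≥ 5: [(5,51/11) (12,4) (18,8) (19,15) (14,17) (9,17) (5,41/3)]
2. After x ≤ 11: [(5,51/11) (11,45/11) (11,17) (9,17) (5,41/3)]
3. After y ≥ 10: [(5,10) (11,10) (11,17) (9,17) (5,41/3)]
4. After y ≤ 14: [(5,10) (11,10) (11,14) (27/5,14) (5,41/3)]
5. Canonical ring: [(5,10) (11,10) (11,14) (27/5,14) (5,41/3)]

Clipped polygon: [(5,10) (11,10) (11,14) (27/5,14) (5,41/3)]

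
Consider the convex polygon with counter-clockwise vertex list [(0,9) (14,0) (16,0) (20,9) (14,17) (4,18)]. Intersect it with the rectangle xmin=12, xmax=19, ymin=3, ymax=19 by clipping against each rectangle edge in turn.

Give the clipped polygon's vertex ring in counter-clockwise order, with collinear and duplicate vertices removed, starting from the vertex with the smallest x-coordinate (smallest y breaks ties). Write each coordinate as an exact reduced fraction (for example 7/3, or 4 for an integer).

Clipped polygon: [(12,3) (52/3,3) (19,27/4) (19,31/3) (14,17) (12,86/5)]

1. After x ≥ 12: [(12,9/7) (14,0) (16,0) (20,9) (14,17) (12,86/5)]
2. After x ≤ 19: [(12,9/7) (14,0) (16,0) (19,27/4) (19,31/3) (14,17) (12,86/5)]
3. After y ≥ 3: [(12,3) (52/3,3) (19,27/4) (19,31/3) (14,17) (12,86/5)]
4. After y ≤ 19: [(12,3) (52/3,3) (19,27/4) (19,31/3) (14,17) (12,86/5)]
5. Canonical ring: [(12,3) (52/3,3) (19,27/4) (19,31/3) (14,17) (12,86/5)]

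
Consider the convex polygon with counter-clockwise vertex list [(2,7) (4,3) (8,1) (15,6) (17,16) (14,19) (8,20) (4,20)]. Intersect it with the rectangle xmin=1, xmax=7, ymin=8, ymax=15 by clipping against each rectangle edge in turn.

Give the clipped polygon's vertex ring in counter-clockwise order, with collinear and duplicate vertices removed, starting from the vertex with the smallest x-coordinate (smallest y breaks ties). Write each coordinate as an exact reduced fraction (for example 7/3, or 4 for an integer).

1. After x ≥ 1: [(2,7) (4,3) (8,1) (15,6) (17,16) (14,19) (8,20) (4,20)]
2. After x ≤ 7: [(2,7) (4,3) (7,3/2) (7,20) (4,20)]
3. After y ≥ 8: [(28/13,8) (7,8) (7,20) (4,20)]
4. After y ≤ 15: [(42/13,15) (28/13,8) (7,8) (7,15)]
5. Canonical ring: [(28/13,8) (7,8) (7,15) (42/13,15)]

Clipped polygon: [(28/13,8) (7,8) (7,15) (42/13,15)]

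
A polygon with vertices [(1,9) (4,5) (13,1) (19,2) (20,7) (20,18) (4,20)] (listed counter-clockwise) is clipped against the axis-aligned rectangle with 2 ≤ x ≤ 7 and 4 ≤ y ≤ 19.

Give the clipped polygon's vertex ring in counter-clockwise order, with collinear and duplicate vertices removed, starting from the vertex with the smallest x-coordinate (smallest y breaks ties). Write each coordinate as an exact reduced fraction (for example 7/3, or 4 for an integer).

Clipped polygon: [(2,23/3) (4,5) (25/4,4) (7,4) (7,19) (41/11,19) (2,38/3)]

1. After x ≥ 2: [(2,38/3) (2,23/3) (4,5) (13,1) (19,2) (20,7) (20,18) (4,20)]
2. After x ≤ 7: [(2,38/3) (2,23/3) (4,5) (7,11/3) (7,157/8) (4,20)]
3. After y ≥ 4: [(2,38/3) (2,23/3) (4,5) (25/4,4) (7,4) (7,157/8) (4,20)]
4. After y ≤ 19: [(41/11,19) (2,38/3) (2,23/3) (4,5) (25/4,4) (7,4) (7,19)]
5. Canonical ring: [(2,23/3) (4,5) (25/4,4) (7,4) (7,19) (41/11,19) (2,38/3)]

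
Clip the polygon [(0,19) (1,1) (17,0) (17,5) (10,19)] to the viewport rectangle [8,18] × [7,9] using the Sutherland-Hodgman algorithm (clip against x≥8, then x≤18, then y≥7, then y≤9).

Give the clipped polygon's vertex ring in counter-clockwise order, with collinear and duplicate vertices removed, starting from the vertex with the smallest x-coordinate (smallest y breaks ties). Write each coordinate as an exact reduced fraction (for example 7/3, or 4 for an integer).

1. After x ≥ 8: [(8,19) (8,9/16) (17,0) (17,5) (10,19)]
2. After x ≤ 18: [(8,19) (8,9/16) (17,0) (17,5) (10,19)]
3. After y ≥ 7: [(8,19) (8,7) (16,7) (10,19)]
4. After y ≤ 9: [(8,9) (8,7) (16,7) (15,9)]
5. Canonical ring: [(8,7) (16,7) (15,9) (8,9)]

Clipped polygon: [(8,7) (16,7) (15,9) (8,9)]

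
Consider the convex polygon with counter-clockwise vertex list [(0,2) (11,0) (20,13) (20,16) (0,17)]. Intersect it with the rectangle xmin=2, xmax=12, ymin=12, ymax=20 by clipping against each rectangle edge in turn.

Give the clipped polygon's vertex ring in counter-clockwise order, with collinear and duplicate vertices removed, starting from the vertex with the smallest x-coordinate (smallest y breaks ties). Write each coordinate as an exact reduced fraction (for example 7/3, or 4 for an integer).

Clipped polygon: [(2,12) (12,12) (12,82/5) (2,169/10)]

1. After x ≥ 2: [(2,18/11) (11,0) (20,13) (20,16) (2,169/10)]
2. After x ≤ 12: [(2,18/11) (11,0) (12,13/9) (12,82/5) (2,169/10)]
3. After y ≥ 12: [(2,12) (12,12) (12,82/5) (2,169/10)]
4. After y ≤ 20: [(2,12) (12,12) (12,82/5) (2,169/10)]
5. Canonical ring: [(2,12) (12,12) (12,82/5) (2,169/10)]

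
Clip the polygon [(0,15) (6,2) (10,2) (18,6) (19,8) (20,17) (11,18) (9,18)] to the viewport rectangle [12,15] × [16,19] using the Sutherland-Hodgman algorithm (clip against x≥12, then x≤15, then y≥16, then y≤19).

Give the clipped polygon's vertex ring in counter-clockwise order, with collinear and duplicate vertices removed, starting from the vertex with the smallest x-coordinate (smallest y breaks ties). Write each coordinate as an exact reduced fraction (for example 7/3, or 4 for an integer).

Clipped polygon: [(12,16) (15,16) (15,158/9) (12,161/9)]

1. After x ≥ 12: [(12,3) (18,6) (19,8) (20,17) (12,161/9)]
2. After x ≤ 15: [(12,3) (15,9/2) (15,158/9) (12,161/9)]
3. After y ≥ 16: [(12,16) (15,16) (15,158/9) (12,161/9)]
4. After y ≤ 19: [(12,16) (15,16) (15,158/9) (12,161/9)]
5. Canonical ring: [(12,16) (15,16) (15,158/9) (12,161/9)]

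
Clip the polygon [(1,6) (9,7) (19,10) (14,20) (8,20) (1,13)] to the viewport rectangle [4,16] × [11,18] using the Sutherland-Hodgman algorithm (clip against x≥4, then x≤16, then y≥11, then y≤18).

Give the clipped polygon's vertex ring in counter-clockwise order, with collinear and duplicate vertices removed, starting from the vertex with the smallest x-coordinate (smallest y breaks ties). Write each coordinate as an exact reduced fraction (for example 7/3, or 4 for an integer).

1. After x ≥ 4: [(4,51/8) (9,7) (19,10) (14,20) (8,20) (4,16)]
2. After x ≤ 16: [(4,51/8) (9,7) (16,91/10) (16,16) (14,20) (8,20) (4,16)]
3. After y ≥ 11: [(4,11) (16,11) (16,16) (14,20) (8,20) (4,16)]
4. After y ≤ 18: [(4,11) (16,11) (16,16) (15,18) (6,18) (4,16)]
5. Canonical ring: [(4,11) (16,11) (16,16) (15,18) (6,18) (4,16)]

Clipped polygon: [(4,11) (16,11) (16,16) (15,18) (6,18) (4,16)]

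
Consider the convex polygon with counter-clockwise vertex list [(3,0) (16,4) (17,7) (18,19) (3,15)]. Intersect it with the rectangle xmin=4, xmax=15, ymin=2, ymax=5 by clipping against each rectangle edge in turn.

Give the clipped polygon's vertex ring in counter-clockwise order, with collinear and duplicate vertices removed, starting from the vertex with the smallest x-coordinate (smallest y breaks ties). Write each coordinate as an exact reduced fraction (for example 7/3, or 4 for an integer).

Clipped polygon: [(4,2) (19/2,2) (15,48/13) (15,5) (4,5)]

1. After x ≥ 4: [(4,4/13) (16,4) (17,7) (18,19) (4,229/15)]
2. After x ≤ 15: [(4,4/13) (15,48/13) (15,91/5) (4,229/15)]
3. After y ≥ 2: [(4,2) (19/2,2) (15,48/13) (15,91/5) (4,229/15)]
4. After y ≤ 5: [(4,5) (4,2) (19/2,2) (15,48/13) (15,5)]
5. Canonical ring: [(4,2) (19/2,2) (15,48/13) (15,5) (4,5)]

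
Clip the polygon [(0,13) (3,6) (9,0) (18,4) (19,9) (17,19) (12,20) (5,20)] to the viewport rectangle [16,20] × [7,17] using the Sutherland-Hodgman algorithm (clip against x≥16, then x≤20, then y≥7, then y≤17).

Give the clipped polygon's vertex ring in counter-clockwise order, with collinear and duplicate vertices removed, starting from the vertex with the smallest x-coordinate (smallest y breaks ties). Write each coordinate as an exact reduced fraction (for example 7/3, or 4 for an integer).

1. After x ≥ 16: [(16,28/9) (18,4) (19,9) (17,19) (16,96/5)]
2. After x ≤ 20: [(16,28/9) (18,4) (19,9) (17,19) (16,96/5)]
3. After y ≥ 7: [(16,7) (93/5,7) (19,9) (17,19) (16,96/5)]
4. After y ≤ 17: [(16,17) (16,7) (93/5,7) (19,9) (87/5,17)]
5. Canonical ring: [(16,7) (93/5,7) (19,9) (87/5,17) (16,17)]

Clipped polygon: [(16,7) (93/5,7) (19,9) (87/5,17) (16,17)]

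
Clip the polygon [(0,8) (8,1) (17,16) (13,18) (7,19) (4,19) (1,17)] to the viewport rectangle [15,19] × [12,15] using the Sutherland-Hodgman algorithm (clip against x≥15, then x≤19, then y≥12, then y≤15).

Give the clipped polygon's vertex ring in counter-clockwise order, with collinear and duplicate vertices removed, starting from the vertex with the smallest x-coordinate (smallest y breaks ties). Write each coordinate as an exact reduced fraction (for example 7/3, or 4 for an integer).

1. After x ≥ 15: [(15,38/3) (17,16) (15,17)]
2. After x ≤ 19: [(15,38/3) (17,16) (15,17)]
3. After y ≥ 12: [(15,38/3) (17,16) (15,17)]
4. After y ≤ 15: [(15,15) (15,38/3) (82/5,15)]
5. Canonical ring: [(15,38/3) (82/5,15) (15,15)]

Clipped polygon: [(15,38/3) (82/5,15) (15,15)]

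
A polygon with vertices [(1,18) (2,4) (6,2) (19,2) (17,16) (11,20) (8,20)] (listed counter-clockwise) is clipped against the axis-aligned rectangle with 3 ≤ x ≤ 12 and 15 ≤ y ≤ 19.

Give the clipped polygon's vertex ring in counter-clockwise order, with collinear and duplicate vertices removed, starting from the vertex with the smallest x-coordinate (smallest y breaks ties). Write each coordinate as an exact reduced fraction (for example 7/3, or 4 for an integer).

1. After x ≥ 3: [(3,130/7) (3,7/2) (6,2) (19,2) (17,16) (11,20) (8,20)]
2. After x ≤ 12: [(3,130/7) (3,7/2) (6,2) (12,2) (12,58/3) (11,20) (8,20)]
3. After y ≥ 15: [(3,130/7) (3,15) (12,15) (12,58/3) (11,20) (8,20)]
4. After y ≤ 19: [(9/2,19) (3,130/7) (3,15) (12,15) (12,19)]
5. Canonical ring: [(3,15) (12,15) (12,19) (9/2,19) (3,130/7)]

Clipped polygon: [(3,15) (12,15) (12,19) (9/2,19) (3,130/7)]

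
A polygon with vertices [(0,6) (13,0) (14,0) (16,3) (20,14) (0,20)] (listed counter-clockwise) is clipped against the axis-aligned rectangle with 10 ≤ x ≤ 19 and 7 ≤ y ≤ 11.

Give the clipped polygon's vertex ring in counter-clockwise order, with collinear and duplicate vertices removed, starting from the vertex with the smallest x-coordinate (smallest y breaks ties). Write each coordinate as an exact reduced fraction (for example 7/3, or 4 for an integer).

1. After x ≥ 10: [(10,18/13) (13,0) (14,0) (16,3) (20,14) (10,17)]
2. After x ≤ 19: [(10,18/13) (13,0) (14,0) (16,3) (19,45/4) (19,143/10) (10,17)]
3. After y ≥ 7: [(10,7) (192/11,7) (19,45/4) (19,143/10) (10,17)]
4. After y ≤ 11: [(10,11) (10,7) (192/11,7) (208/11,11)]
5. Canonical ring: [(10,7) (192/11,7) (208/11,11) (10,11)]

Clipped polygon: [(10,7) (192/11,7) (208/11,11) (10,11)]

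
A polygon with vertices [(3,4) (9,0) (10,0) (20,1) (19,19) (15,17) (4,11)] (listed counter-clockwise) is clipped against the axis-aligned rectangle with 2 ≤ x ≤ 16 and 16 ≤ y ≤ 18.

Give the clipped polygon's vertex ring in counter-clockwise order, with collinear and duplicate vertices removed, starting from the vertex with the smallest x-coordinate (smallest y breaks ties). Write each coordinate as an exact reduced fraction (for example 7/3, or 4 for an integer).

Clipped polygon: [(79/6,16) (16,16) (16,35/2) (15,17)]

1. After x ≥ 2: [(3,4) (9,0) (10,0) (20,1) (19,19) (15,17) (4,11)]
2. After x ≤ 16: [(3,4) (9,0) (10,0) (16,3/5) (16,35/2) (15,17) (4,11)]
3. After y ≥ 16: [(16,16) (16,35/2) (15,17) (79/6,16)]
4. After y ≤ 18: [(16,16) (16,35/2) (15,17) (79/6,16)]
5. Canonical ring: [(79/6,16) (16,16) (16,35/2) (15,17)]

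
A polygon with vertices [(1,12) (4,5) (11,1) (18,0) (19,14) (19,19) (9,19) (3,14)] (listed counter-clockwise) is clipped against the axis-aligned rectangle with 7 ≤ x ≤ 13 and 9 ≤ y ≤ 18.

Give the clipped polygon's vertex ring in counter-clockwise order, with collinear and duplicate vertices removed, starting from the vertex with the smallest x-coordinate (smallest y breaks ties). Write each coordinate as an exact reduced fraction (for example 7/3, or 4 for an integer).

Clipped polygon: [(7,9) (13,9) (13,18) (39/5,18) (7,52/3)]

1. After x ≥ 7: [(7,23/7) (11,1) (18,0) (19,14) (19,19) (9,19) (7,52/3)]
2. After x ≤ 13: [(7,23/7) (11,1) (13,5/7) (13,19) (9,19) (7,52/3)]
3. After y ≥ 9: [(7,9) (13,9) (13,19) (9,19) (7,52/3)]
4. After y ≤ 18: [(7,9) (13,9) (13,18) (39/5,18) (7,52/3)]
5. Canonical ring: [(7,9) (13,9) (13,18) (39/5,18) (7,52/3)]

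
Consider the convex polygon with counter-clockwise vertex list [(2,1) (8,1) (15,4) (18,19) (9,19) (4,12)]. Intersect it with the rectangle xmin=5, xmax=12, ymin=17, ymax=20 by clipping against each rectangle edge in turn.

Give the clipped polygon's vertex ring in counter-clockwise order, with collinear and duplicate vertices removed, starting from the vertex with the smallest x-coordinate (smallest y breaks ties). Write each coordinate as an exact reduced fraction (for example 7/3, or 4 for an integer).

Clipped polygon: [(53/7,17) (12,17) (12,19) (9,19)]

1. After x ≥ 5: [(5,1) (8,1) (15,4) (18,19) (9,19) (5,67/5)]
2. After x ≤ 12: [(5,1) (8,1) (12,19/7) (12,19) (9,19) (5,67/5)]
3. After y ≥ 17: [(12,17) (12,19) (9,19) (53/7,17)]
4. After y ≤ 20: [(12,17) (12,19) (9,19) (53/7,17)]
5. Canonical ring: [(53/7,17) (12,17) (12,19) (9,19)]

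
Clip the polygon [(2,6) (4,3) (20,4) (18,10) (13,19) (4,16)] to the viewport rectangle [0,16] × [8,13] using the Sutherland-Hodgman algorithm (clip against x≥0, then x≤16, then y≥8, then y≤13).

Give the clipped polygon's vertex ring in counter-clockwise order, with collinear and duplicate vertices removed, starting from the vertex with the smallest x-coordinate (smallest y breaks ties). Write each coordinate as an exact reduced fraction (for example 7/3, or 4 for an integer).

Clipped polygon: [(12/5,8) (16,8) (16,13) (17/5,13)]

1. After x ≥ 0: [(2,6) (4,3) (20,4) (18,10) (13,19) (4,16)]
2. After x ≤ 16: [(2,6) (4,3) (16,15/4) (16,68/5) (13,19) (4,16)]
3. After y ≥ 8: [(12/5,8) (16,8) (16,68/5) (13,19) (4,16)]
4. After y ≤ 13: [(17/5,13) (12/5,8) (16,8) (16,13)]
5. Canonical ring: [(12/5,8) (16,8) (16,13) (17/5,13)]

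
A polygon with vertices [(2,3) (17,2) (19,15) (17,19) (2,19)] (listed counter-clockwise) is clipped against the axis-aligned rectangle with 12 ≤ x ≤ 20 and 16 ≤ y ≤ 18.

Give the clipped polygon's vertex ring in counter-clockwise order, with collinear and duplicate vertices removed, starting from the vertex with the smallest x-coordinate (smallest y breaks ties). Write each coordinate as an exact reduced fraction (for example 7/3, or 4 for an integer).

1. After x ≥ 12: [(12,7/3) (17,2) (19,15) (17,19) (12,19)]
2. After x ≤ 20: [(12,7/3) (17,2) (19,15) (17,19) (12,19)]
3. After y ≥ 16: [(12,16) (37/2,16) (17,19) (12,19)]
4. After y ≤ 18: [(12,18) (12,16) (37/2,16) (35/2,18)]
5. Canonical ring: [(12,16) (37/2,16) (35/2,18) (12,18)]

Clipped polygon: [(12,16) (37/2,16) (35/2,18) (12,18)]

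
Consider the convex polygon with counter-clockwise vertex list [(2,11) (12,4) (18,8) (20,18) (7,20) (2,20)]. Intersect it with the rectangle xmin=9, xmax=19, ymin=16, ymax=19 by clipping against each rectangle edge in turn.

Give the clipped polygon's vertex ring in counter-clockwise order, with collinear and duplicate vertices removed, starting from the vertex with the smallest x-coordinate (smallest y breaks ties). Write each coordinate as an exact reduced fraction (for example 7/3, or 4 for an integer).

Clipped polygon: [(9,16) (19,16) (19,236/13) (27/2,19) (9,19)]

1. After x ≥ 9: [(9,61/10) (12,4) (18,8) (20,18) (9,256/13)]
2. After x ≤ 19: [(9,61/10) (12,4) (18,8) (19,13) (19,236/13) (9,256/13)]
3. After y ≥ 16: [(9,16) (19,16) (19,236/13) (9,256/13)]
4. After y ≤ 19: [(9,19) (9,16) (19,16) (19,236/13) (27/2,19)]
5. Canonical ring: [(9,16) (19,16) (19,236/13) (27/2,19) (9,19)]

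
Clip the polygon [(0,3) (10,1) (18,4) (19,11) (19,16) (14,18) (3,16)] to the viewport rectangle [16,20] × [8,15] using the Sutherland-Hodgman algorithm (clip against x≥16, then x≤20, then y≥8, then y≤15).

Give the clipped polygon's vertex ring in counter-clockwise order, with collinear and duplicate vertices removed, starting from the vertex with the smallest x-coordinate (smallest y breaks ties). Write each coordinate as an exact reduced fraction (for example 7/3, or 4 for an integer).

1. After x ≥ 16: [(16,13/4) (18,4) (19,11) (19,16) (16,86/5)]
2. After x ≤ 20: [(16,13/4) (18,4) (19,11) (19,16) (16,86/5)]
3. After y ≥ 8: [(16,8) (130/7,8) (19,11) (19,16) (16,86/5)]
4. After y ≤ 15: [(16,15) (16,8) (130/7,8) (19,11) (19,15)]
5. Canonical ring: [(16,8) (130/7,8) (19,11) (19,15) (16,15)]

Clipped polygon: [(16,8) (130/7,8) (19,11) (19,15) (16,15)]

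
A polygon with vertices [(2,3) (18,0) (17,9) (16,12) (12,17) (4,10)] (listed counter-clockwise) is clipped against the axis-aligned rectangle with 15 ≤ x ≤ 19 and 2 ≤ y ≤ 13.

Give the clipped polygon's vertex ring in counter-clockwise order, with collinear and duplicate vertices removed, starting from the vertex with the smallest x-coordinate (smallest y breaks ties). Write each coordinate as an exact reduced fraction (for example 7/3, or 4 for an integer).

Clipped polygon: [(15,2) (160/9,2) (17,9) (16,12) (76/5,13) (15,13)]

1. After x ≥ 15: [(15,9/16) (18,0) (17,9) (16,12) (15,53/4)]
2. After x ≤ 19: [(15,9/16) (18,0) (17,9) (16,12) (15,53/4)]
3. After y ≥ 2: [(15,2) (160/9,2) (17,9) (16,12) (15,53/4)]
4. After y ≤ 13: [(15,13) (15,2) (160/9,2) (17,9) (16,12) (76/5,13)]
5. Canonical ring: [(15,2) (160/9,2) (17,9) (16,12) (76/5,13) (15,13)]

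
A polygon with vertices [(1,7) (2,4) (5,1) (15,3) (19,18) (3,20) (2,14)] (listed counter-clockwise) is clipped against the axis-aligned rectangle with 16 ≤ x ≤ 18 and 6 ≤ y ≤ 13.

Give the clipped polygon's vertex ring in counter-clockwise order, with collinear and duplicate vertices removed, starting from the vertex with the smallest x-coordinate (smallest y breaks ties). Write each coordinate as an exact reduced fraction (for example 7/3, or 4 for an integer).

Clipped polygon: [(16,27/4) (53/3,13) (16,13)]

1. After x ≥ 16: [(16,27/4) (19,18) (16,147/8)]
2. After x ≤ 18: [(16,27/4) (18,57/4) (18,145/8) (16,147/8)]
3. After y ≥ 6: [(16,27/4) (18,57/4) (18,145/8) (16,147/8)]
4. After y ≤ 13: [(16,13) (16,27/4) (53/3,13)]
5. Canonical ring: [(16,27/4) (53/3,13) (16,13)]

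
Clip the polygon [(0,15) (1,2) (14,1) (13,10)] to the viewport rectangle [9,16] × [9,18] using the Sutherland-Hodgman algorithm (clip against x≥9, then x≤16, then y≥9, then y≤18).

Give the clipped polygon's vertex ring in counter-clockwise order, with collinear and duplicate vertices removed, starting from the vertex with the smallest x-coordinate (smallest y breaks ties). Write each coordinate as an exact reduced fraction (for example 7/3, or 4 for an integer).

1. After x ≥ 9: [(9,150/13) (9,18/13) (14,1) (13,10)]
2. After x ≤ 16: [(9,150/13) (9,18/13) (14,1) (13,10)]
3. After y ≥ 9: [(9,150/13) (9,9) (118/9,9) (13,10)]
4. After y ≤ 18: [(9,150/13) (9,9) (118/9,9) (13,10)]
5. Canonical ring: [(9,9) (118/9,9) (13,10) (9,150/13)]

Clipped polygon: [(9,9) (118/9,9) (13,10) (9,150/13)]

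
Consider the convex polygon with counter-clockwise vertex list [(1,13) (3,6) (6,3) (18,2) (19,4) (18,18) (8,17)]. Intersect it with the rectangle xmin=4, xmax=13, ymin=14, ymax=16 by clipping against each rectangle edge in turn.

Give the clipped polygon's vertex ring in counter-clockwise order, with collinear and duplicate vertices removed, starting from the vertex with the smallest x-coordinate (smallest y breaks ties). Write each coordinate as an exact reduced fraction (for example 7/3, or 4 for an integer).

Clipped polygon: [(4,14) (13,14) (13,16) (25/4,16) (4,103/7)]

1. After x ≥ 4: [(4,103/7) (4,5) (6,3) (18,2) (19,4) (18,18) (8,17)]
2. After x ≤ 13: [(4,103/7) (4,5) (6,3) (13,29/12) (13,35/2) (8,17)]
3. After y ≥ 14: [(4,103/7) (4,14) (13,14) (13,35/2) (8,17)]
4. After y ≤ 16: [(25/4,16) (4,103/7) (4,14) (13,14) (13,16)]
5. Canonical ring: [(4,14) (13,14) (13,16) (25/4,16) (4,103/7)]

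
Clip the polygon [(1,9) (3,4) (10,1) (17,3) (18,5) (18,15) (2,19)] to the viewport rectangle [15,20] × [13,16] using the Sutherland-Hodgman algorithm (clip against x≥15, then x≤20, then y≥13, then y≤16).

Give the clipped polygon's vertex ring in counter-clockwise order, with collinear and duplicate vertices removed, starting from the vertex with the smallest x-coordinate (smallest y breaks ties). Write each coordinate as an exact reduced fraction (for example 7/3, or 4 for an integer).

1. After x ≥ 15: [(15,17/7) (17,3) (18,5) (18,15) (15,63/4)]
2. After x ≤ 20: [(15,17/7) (17,3) (18,5) (18,15) (15,63/4)]
3. After y ≥ 13: [(15,13) (18,13) (18,15) (15,63/4)]
4. After y ≤ 16: [(15,13) (18,13) (18,15) (15,63/4)]
5. Canonical ring: [(15,13) (18,13) (18,15) (15,63/4)]

Clipped polygon: [(15,13) (18,13) (18,15) (15,63/4)]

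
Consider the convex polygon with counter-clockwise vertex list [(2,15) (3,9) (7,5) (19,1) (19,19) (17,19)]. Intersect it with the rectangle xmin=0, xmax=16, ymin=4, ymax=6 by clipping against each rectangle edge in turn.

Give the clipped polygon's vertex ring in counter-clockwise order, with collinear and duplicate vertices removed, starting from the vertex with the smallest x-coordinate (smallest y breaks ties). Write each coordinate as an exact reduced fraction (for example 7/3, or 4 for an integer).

1. After x ≥ 0: [(2,15) (3,9) (7,5) (19,1) (19,19) (17,19)]
2. After x ≤ 16: [(16,281/15) (2,15) (3,9) (7,5) (16,2)]
3. After y ≥ 4: [(16,4) (16,281/15) (2,15) (3,9) (7,5) (10,4)]
4. After y ≤ 6: [(16,4) (16,6) (6,6) (7,5) (10,4)]
5. Canonical ring: [(6,6) (7,5) (10,4) (16,4) (16,6)]

Clipped polygon: [(6,6) (7,5) (10,4) (16,4) (16,6)]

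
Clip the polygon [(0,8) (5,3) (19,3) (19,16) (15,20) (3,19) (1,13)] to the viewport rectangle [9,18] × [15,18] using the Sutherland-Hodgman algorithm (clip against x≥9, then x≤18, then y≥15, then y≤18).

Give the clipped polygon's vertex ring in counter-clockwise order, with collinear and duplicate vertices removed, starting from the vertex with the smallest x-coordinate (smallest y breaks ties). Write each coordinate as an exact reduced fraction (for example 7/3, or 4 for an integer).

Clipped polygon: [(9,15) (18,15) (18,17) (17,18) (9,18)]

1. After x ≥ 9: [(9,3) (19,3) (19,16) (15,20) (9,39/2)]
2. After x ≤ 18: [(9,3) (18,3) (18,17) (15,20) (9,39/2)]
3. After y ≥ 15: [(9,15) (18,15) (18,17) (15,20) (9,39/2)]
4. After y ≤ 18: [(9,18) (9,15) (18,15) (18,17) (17,18)]
5. Canonical ring: [(9,15) (18,15) (18,17) (17,18) (9,18)]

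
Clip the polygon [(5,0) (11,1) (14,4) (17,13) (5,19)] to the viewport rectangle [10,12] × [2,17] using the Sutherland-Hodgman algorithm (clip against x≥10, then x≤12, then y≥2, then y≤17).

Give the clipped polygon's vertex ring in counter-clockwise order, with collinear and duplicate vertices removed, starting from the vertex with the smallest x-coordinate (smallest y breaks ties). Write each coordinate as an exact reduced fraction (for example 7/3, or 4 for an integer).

1. After x ≥ 10: [(10,5/6) (11,1) (14,4) (17,13) (10,33/2)]
2. After x ≤ 12: [(10,5/6) (11,1) (12,2) (12,31/2) (10,33/2)]
3. After y ≥ 2: [(10,2) (12,2) (12,2) (12,31/2) (10,33/2)]
4. After y ≤ 17: [(10,2) (12,2) (12,2) (12,31/2) (10,33/2)]
5. Canonical ring: [(10,2) (12,2) (12,31/2) (10,33/2)]

Clipped polygon: [(10,2) (12,2) (12,31/2) (10,33/2)]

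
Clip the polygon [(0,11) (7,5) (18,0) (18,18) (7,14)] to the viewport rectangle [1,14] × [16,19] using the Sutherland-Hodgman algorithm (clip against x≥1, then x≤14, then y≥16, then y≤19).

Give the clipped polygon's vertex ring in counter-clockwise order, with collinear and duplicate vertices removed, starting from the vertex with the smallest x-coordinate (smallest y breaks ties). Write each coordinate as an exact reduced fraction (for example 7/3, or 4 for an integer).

Clipped polygon: [(25/2,16) (14,16) (14,182/11)]

1. After x ≥ 1: [(1,80/7) (1,71/7) (7,5) (18,0) (18,18) (7,14)]
2. After x ≤ 14: [(1,80/7) (1,71/7) (7,5) (14,20/11) (14,182/11) (7,14)]
3. After y ≥ 16: [(14,16) (14,182/11) (25/2,16)]
4. After y ≤ 19: [(14,16) (14,182/11) (25/2,16)]
5. Canonical ring: [(25/2,16) (14,16) (14,182/11)]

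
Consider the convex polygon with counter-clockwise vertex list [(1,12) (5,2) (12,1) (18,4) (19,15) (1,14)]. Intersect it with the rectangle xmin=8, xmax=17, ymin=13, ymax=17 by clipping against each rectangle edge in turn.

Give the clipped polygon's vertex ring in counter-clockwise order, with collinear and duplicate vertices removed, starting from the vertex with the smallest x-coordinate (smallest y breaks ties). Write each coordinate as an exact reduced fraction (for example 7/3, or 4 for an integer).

1. After x ≥ 8: [(8,11/7) (12,1) (18,4) (19,15) (8,259/18)]
2. After x ≤ 17: [(8,11/7) (12,1) (17,7/2) (17,134/9) (8,259/18)]
3. After y ≥ 13: [(8,13) (17,13) (17,134/9) (8,259/18)]
4. After y ≤ 17: [(8,13) (17,13) (17,134/9) (8,259/18)]
5. Canonical ring: [(8,13) (17,13) (17,134/9) (8,259/18)]

Clipped polygon: [(8,13) (17,13) (17,134/9) (8,259/18)]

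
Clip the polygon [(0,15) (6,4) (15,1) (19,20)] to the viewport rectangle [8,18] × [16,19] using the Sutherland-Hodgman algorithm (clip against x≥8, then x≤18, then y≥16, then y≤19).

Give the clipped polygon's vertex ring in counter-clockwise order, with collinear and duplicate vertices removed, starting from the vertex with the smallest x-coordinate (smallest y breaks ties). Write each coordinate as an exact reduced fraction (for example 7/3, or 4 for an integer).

Clipped polygon: [(8,16) (18,16) (18,19) (76/5,19) (8,325/19)]

1. After x ≥ 8: [(8,325/19) (8,10/3) (15,1) (19,20)]
2. After x ≤ 18: [(18,375/19) (8,325/19) (8,10/3) (15,1) (18,61/4)]
3. After y ≥ 16: [(18,16) (18,375/19) (8,325/19) (8,16)]
4. After y ≤ 19: [(18,16) (18,19) (76/5,19) (8,325/19) (8,16)]
5. Canonical ring: [(8,16) (18,16) (18,19) (76/5,19) (8,325/19)]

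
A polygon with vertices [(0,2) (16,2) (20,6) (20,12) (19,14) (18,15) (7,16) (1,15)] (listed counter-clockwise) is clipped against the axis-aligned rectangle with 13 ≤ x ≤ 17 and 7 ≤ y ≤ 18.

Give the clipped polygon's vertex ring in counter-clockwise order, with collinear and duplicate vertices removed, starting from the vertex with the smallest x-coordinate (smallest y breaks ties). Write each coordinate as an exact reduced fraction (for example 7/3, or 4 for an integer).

Clipped polygon: [(13,7) (17,7) (17,166/11) (13,170/11)]

1. After x ≥ 13: [(13,2) (16,2) (20,6) (20,12) (19,14) (18,15) (13,170/11)]
2. After x ≤ 17: [(13,2) (16,2) (17,3) (17,166/11) (13,170/11)]
3. After y ≥ 7: [(13,7) (17,7) (17,166/11) (13,170/11)]
4. After y ≤ 18: [(13,7) (17,7) (17,166/11) (13,170/11)]
5. Canonical ring: [(13,7) (17,7) (17,166/11) (13,170/11)]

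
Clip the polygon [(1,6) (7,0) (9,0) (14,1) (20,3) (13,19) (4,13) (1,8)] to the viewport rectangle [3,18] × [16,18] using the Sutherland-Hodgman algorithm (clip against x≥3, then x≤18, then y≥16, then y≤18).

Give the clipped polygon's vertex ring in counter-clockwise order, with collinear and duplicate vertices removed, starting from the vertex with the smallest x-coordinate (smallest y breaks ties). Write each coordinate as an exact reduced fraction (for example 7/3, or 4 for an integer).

Clipped polygon: [(17/2,16) (229/16,16) (215/16,18) (23/2,18)]

1. After x ≥ 3: [(3,4) (7,0) (9,0) (14,1) (20,3) (13,19) (4,13) (3,34/3)]
2. After x ≤ 18: [(3,4) (7,0) (9,0) (14,1) (18,7/3) (18,53/7) (13,19) (4,13) (3,34/3)]
3. After y ≥ 16: [(229/16,16) (13,19) (17/2,16)]
4. After y ≤ 18: [(229/16,16) (215/16,18) (23/2,18) (17/2,16)]
5. Canonical ring: [(17/2,16) (229/16,16) (215/16,18) (23/2,18)]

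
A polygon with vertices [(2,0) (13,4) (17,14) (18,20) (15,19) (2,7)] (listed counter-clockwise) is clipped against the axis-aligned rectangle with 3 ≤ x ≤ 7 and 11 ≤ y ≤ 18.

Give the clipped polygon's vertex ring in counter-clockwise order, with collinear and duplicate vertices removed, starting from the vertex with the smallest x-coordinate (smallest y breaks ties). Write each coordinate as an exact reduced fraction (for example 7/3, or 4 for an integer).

1. After x ≥ 3: [(3,4/11) (13,4) (17,14) (18,20) (15,19) (3,103/13)]
2. After x ≤ 7: [(3,4/11) (7,20/11) (7,151/13) (3,103/13)]
3. After y ≥ 11: [(7,11) (7,151/13) (19/3,11)]
4. After y ≤ 18: [(7,11) (7,151/13) (19/3,11)]
5. Canonical ring: [(19/3,11) (7,11) (7,151/13)]

Clipped polygon: [(19/3,11) (7,11) (7,151/13)]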